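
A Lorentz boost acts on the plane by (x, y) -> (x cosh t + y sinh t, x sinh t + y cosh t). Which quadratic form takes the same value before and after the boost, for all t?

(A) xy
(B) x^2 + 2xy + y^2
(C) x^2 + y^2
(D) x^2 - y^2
D

Write x' = x cosh t + y sinh t, y' = x sinh t + y cosh t and substitute into each option:
(A) xy: (x cosh t + y sinh t)(x sinh t + y cosh t) = xy(cosh^2 t + sinh^2 t) + (x^2 + y^2) sinh t cosh t = xy cosh 2t + (x^2 + y^2)(sinh 2t)/2   [not invariant for t != 0]
(B) x^2 + 2xy + y^2: (x' + y')^2 with x' + y' = (x + y)(cosh t + sinh t) = (x + y)e^t, so it becomes (x + y)^2 e^(2t)   [not invariant for t != 0]
(C) x^2 + y^2: (x cosh t + y sinh t)^2 + (x sinh t + y cosh t)^2 = (x^2 + y^2)(cosh^2 t + sinh^2 t) + 4xy sinh t cosh t = (x^2 + y^2) cosh 2t + 2xy sinh 2t   [not invariant for t != 0]
(D) x^2 - y^2: (x cosh t + y sinh t)^2 - (x sinh t + y cosh t)^2 = x^2(cosh^2 t - sinh^2 t) + 2xy(cosh t sinh t - sinh t cosh t) + y^2(sinh^2 t - cosh^2 t) = x^2 - y^2   [invariant, using cosh^2 t - sinh^2 t = 1]

Only (D) x^2 - y^2 is unchanged; it is the Minkowski form preserved by Lorentz boosts, just as x^2 + y^2 is preserved by ordinary rotations.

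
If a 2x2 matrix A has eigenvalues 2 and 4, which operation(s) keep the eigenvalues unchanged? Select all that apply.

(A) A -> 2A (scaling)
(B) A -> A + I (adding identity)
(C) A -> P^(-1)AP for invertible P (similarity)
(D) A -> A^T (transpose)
C and D

Eigenvalues are preserved by:
1. Similarity transformations: A -> P^(-1)AP (same characteristic polynomial)
2. Transpose: A^T has the same eigenvalues as A

Eigenvalues are NOT preserved by:
- Adding identity: eigenvalues become 2+1, 4+1
- Scaling: eigenvalues become 4, 8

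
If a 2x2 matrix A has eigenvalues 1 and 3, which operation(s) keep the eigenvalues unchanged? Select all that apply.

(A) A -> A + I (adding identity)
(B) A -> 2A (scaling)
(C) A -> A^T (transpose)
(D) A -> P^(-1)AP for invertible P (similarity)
C and D

Eigenvalues are preserved by:
1. Similarity transformations: A -> P^(-1)AP (same characteristic polynomial)
2. Transpose: A^T has the same eigenvalues as A

Eigenvalues are NOT preserved by:
- Adding identity: eigenvalues become 1+1, 3+1
- Scaling: eigenvalues become 2, 6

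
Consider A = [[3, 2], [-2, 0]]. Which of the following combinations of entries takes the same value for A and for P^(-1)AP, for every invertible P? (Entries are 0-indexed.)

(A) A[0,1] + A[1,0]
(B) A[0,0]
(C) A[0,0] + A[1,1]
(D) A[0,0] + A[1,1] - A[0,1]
C

A[0,0] + A[1,1] is the trace of A. By the cyclic property of the trace, tr(P^(-1)AP) = tr(APP^(-1)) = tr(A), so it is the same for every matrix similar to A.

The other combinations are not similarity invariants. For example, take P = [[1, 1], [1, 2]] (det P = 1), so P^(-1) = [[2, -1], [-1, 1]] and
B = P^(-1)AP = [[12, 16], [-7, -9]].
Evaluating each option on A and on B:
(A) A[0,1] + A[1,0]: 0 for A, 9 for B -> changes
(B) A[0,0]: 3 for A, 12 for B -> changes
(C) A[0,0] + A[1,1]: 3 for A, 3 for B -> unchanged
(D) A[0,0] + A[1,1] - A[0,1]: 1 for A, -13 for B -> changes

Only (C) A[0,0] + A[1,1] = 3 survives (and it does so for every P, not just this one), so it is the invariant.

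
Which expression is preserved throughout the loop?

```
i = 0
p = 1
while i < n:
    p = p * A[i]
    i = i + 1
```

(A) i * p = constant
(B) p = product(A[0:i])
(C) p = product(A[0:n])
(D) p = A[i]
B

A loop invariant must hold before the first iteration and be re-established by every execution of the body.

(B) p = product(A[0:i]): Initially i = 0 and p = 1 = product of the empty slice A[0:0]. If p = product(A[0:i]) holds at the top of an iteration, the body sets p to product(A[0:i]) * A[i] = product(A[0:i+1]) and then i to i+1, so the property is restored. At exit i = n, giving p = product(A[0:n]).

The other options fail:
(A) i * p = constant: initially i * p = 0, but after one iteration it is 1 * A[0], which is nonzero in general.
(C) p = product(A[0:n]): false before the loop (p = 1, not the full product) -- it only becomes true at exit.
(D) p = A[i]: after the first iteration p = A[0] but i = 1; in general p is a product of several elements, not a single one.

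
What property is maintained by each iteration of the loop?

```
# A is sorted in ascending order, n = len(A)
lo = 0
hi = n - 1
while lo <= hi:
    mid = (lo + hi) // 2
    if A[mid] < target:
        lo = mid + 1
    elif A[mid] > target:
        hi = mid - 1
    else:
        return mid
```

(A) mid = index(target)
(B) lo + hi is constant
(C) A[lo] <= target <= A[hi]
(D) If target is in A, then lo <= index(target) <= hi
D

A loop invariant must hold before the first iteration and be re-established by every execution of the body.

(D) If target is in A, then lo <= index(target) <= hi: Before the loop [lo, hi] = [0, n-1] covers every index. When A[mid] < target, sortedness puts target strictly to the right of mid, so setting lo = mid + 1 keeps index(target) in [lo, hi]; symmetrically for hi = mid - 1. Hence 'if target is in A then lo <= index(target) <= hi' holds after every iteration, and when lo > hi it proves target is absent.

The other options fail:
(A) mid = index(target): mid is just the current probe; it equals index(target) only on the iteration that returns.
(B) lo + hi is constant: each iteration moves exactly one of lo, hi, so lo + hi changes (e.g. 0 + (n-1) becomes (mid+1) + (n-1)).
(C) A[lo] <= target <= A[hi]: fails when target is not in A (e.g. target < A[0] already violates it before the loop), so it is not maintained in general.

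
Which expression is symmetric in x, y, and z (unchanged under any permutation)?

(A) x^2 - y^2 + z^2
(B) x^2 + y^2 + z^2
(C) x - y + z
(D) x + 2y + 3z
B

A symmetric expression is unchanged when the variables are permuted; here the transformation to test is the swap (x, y) -> (y, x).
A symmetric expression must survive every permutation; the single swap x <-> y already eliminates the distractors, and the keyed expression is also unchanged by x <-> z and y <-> z (each variable enters it in exactly the same way).
Substitute the transformed coordinates into each option and compare with the original:
(A) x^2 - y^2 + z^2  ->  (y)^2 - (x)^2 + z^2 = -x^2 + y^2 + z^2   [differs from x^2 - y^2 + z^2: not invariant]
(B) x^2 + y^2 + z^2  ->  (y)^2 + (x)^2 + z^2 = x^2 + y^2 + z^2   [equals x^2 + y^2 + z^2: invariant]
(C) x - y + z  ->  (y) - (x) + z = -x + y + z   [differs from x - y + z: not invariant]
(D) x + 2y + 3z  ->  (y) + 2(x) + 3z = 2x + y + 3z   [differs from x + 2y + 3z: not invariant]

Only option (B), x^2 + y^2 + z^2, is unchanged by the transformation.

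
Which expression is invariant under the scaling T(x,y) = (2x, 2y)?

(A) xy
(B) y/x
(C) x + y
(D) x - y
B

Under the uniform scaling T(x,y) = (2x, 2y):
Substitute the transformed coordinates into each option and compare with the original:
(A) xy  ->  (2x)(2y) = 4xy   [differs from xy: not invariant]
(B) y/x  ->  (2y)/(2x) = y/x   [equals y/x: invariant]
(C) x + y  ->  (2x) + (2y) = 2x + 2y   [differs from x + y: not invariant]
(D) x - y  ->  (2x) - (2y) = 2x - 2y   [differs from x - y: not invariant]

Only option (B), y/x, is unchanged by the transformation.
The common factor 2 cancels in a ratio of coordinates, while sums, products and sums of squares pick up factors of 2 or 4.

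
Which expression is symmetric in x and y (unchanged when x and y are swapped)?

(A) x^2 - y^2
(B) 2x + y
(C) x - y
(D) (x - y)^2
D

A symmetric expression is unchanged when the variables are permuted; here the transformation to test is the swap (x, y) -> (y, x).
Substitute the transformed coordinates into each option and compare with the original:
(A) x^2 - y^2  ->  (y)^2 - (x)^2 = -x^2 + y^2   [differs from x^2 - y^2: not invariant]
(B) 2x + y  ->  2(y) + (x) = x + 2y   [differs from 2x + y: not invariant]
(C) x - y  ->  (y) - (x) = -x + y   [differs from x - y: not invariant]
(D) (x - y)^2  ->  ((y) - (x))^2 = x^2 - 2xy + y^2   [equals (x - y)^2: invariant]

Only option (D), (x - y)^2, is unchanged by the transformation.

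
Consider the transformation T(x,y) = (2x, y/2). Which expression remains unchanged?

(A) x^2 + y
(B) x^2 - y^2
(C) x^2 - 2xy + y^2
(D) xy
D

An expression E(x,y) is invariant under T if E(T(x,y)) = E(x,y). Here T(x,y) = (2x, y/2).
Substitute the transformed coordinates into each option and compare with the original:
(A) x^2 + y  ->  (2x)^2 + (y/2) = 4x^2 + y/2   [differs from x^2 + y: not invariant]
(B) x^2 - y^2  ->  (2x)^2 - (y/2)^2 = 4x^2 - y^2/4   [differs from x^2 - y^2: not invariant]
(C) x^2 - 2xy + y^2  ->  (2x)^2 - 2(2x)(y/2) + (y/2)^2 = 4x^2 - 2xy + y^2/4   [differs from x^2 - 2xy + y^2: not invariant]
(D) xy  ->  (2x)(y/2) = xy   [equals xy: invariant]

Only option (D), xy, is unchanged by the transformation.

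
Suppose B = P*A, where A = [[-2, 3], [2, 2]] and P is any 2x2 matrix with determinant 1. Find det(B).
-10

By the multiplicative property of determinants, det(B) = det(P*A) = det(P) * det(A) = det(A),
so the determinant is invariant under multiplication by any determinant-1 matrix; we just need det(A).

det(A) = (-2)(2) - (3)(2) = -4 - 6 = -10

Therefore det(B) = 1 * (-10) = -10.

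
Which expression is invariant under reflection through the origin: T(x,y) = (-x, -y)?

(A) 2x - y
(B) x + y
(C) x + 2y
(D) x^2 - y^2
D

The map is reflection through the origin: T(x,y) = (-x, -y).
Substitute the transformed coordinates into each option and compare with the original:
(A) 2x - y  ->  2(-x) - (-y) = -2x + y   [differs from 2x - y: not invariant]
(B) x + y  ->  (-x) + (-y) = -x - y   [differs from x + y: not invariant]
(C) x + 2y  ->  (-x) + 2(-y) = -x - 2y   [differs from x + 2y: not invariant]
(D) x^2 - y^2  ->  (-x)^2 - (-y)^2 = x^2 - y^2   [equals x^2 - y^2: invariant]

Only option (D), x^2 - y^2, is unchanged by the transformation.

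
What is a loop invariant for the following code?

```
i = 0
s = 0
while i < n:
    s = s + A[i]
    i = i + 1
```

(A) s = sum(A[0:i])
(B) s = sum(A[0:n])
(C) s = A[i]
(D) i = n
A

A loop invariant must hold before the first iteration and be re-established by every execution of the body.

(A) s = sum(A[0:i]): Initially i = 0 and s = 0 = sum of the empty slice A[0:0]. If s = sum(A[0:i]) holds at the top of an iteration, the body sets s to sum(A[0:i]) + A[i] = sum(A[0:i+1]) and then i to i+1, so s = sum(A[0:i]) holds again. At exit i = n, giving s = sum(A[0:n]).

The other options fail:
(B) s = sum(A[0:n]): false before the loop (s = 0, not the full sum) -- it only becomes true at exit.
(C) s = A[i]: after the first iteration s = A[0] but i = 1, so s = A[i] compares s with the wrong element (and fails in general).
(D) i = n: false initially (i = 0); it is the exit condition, not an invariant.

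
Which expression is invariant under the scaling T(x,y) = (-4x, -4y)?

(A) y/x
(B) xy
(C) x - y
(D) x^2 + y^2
A

Under the uniform scaling T(x,y) = (-4x, -4y):
Substitute the transformed coordinates into each option and compare with the original:
(A) y/x  ->  (-4y)/(-4x) = y/x   [equals y/x: invariant]
(B) xy  ->  (-4x)(-4y) = 16xy   [differs from xy: not invariant]
(C) x - y  ->  (-4x) - (-4y) = -4x + 4y   [differs from x - y: not invariant]
(D) x^2 + y^2  ->  (-4x)^2 + (-4y)^2 = 16x^2 + 16y^2   [differs from x^2 + y^2: not invariant]

Only option (A), y/x, is unchanged by the transformation.
The common factor -4 cancels in a ratio of coordinates, while sums, products and sums of squares pick up factors of -4 or 16.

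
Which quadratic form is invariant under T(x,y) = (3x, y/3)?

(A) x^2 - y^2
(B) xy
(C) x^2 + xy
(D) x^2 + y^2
B

T multiplies x by 3 and divides y by 3.
Substitute the transformed coordinates into each option and compare with the original:
(A) x^2 - y^2  ->  (3x)^2 - (y/3)^2 = 9x^2 - y^2/9   [differs from x^2 - y^2: not invariant]
(B) xy  ->  (3x)(y/3) = xy   [equals xy: invariant]
(C) x^2 + xy  ->  (3x)^2 + (3x)(y/3) = 9x^2 + xy   [differs from x^2 + xy: not invariant]
(D) x^2 + y^2  ->  (3x)^2 + (y/3)^2 = 9x^2 + y^2/9   [differs from x^2 + y^2: not invariant]

Only option (B), xy, is unchanged by the transformation.
The factors 3 and 1/3 cancel only in the pure product xy.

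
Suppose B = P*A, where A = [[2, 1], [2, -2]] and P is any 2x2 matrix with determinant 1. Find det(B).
-6

By the multiplicative property of determinants, det(B) = det(P*A) = det(P) * det(A) = det(A),
so the determinant is invariant under multiplication by any determinant-1 matrix; we just need det(A).

det(A) = (2)(-2) - (1)(2) = -4 - 2 = -6

Therefore det(B) = 1 * (-6) = -6.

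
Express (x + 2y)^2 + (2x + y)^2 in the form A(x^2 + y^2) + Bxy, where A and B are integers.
5(x^2 + y^2) + 8xy

Expanding: (x + 2y)^2 = x^2 + 4xy + 4y^2
(2x + y)^2 = 4x^2 + 4xy + y^2
Sum = (1+4)(x^2+y^2) + 8xy = 5(x^2 + y^2) + 8xy
This is symmetric in x and y.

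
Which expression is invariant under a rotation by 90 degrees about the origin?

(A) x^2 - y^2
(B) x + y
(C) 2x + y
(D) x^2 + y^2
D

A rotation by 90 degrees sends (x, y) to (-y, x).
Substitute the transformed coordinates into each option and compare with the original:
(A) x^2 - y^2  ->  (-y)^2 - (x)^2 = -x^2 + y^2   [differs from x^2 - y^2: not invariant]
(B) x + y  ->  (-y) + (x) = x - y   [differs from x + y: not invariant]
(C) 2x + y  ->  2(-y) + (x) = x - 2y   [differs from 2x + y: not invariant]
(D) x^2 + y^2  ->  (-y)^2 + (x)^2 = x^2 + y^2   [equals x^2 + y^2: invariant]

Only option (D), x^2 + y^2, is unchanged by the transformation.
Geometrically, x^2 + y^2 is the squared distance from the origin, which every rotation about the origin preserves.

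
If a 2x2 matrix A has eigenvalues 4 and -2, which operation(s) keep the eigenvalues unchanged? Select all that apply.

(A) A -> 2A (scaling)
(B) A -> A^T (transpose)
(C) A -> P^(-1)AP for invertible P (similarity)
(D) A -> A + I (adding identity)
B and C

Eigenvalues are preserved by:
1. Similarity transformations: A -> P^(-1)AP (same characteristic polynomial)
2. Transpose: A^T has the same eigenvalues as A

Eigenvalues are NOT preserved by:
- Adding identity: eigenvalues become 4+1, -2+1
- Scaling: eigenvalues become 8, -4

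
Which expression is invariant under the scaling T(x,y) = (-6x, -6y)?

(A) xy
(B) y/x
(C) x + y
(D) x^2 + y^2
B

Under the uniform scaling T(x,y) = (-6x, -6y):
Substitute the transformed coordinates into each option and compare with the original:
(A) xy  ->  (-6x)(-6y) = 36xy   [differs from xy: not invariant]
(B) y/x  ->  (-6y)/(-6x) = y/x   [equals y/x: invariant]
(C) x + y  ->  (-6x) + (-6y) = -6x - 6y   [differs from x + y: not invariant]
(D) x^2 + y^2  ->  (-6x)^2 + (-6y)^2 = 36x^2 + 36y^2   [differs from x^2 + y^2: not invariant]

Only option (B), y/x, is unchanged by the transformation.
The common factor -6 cancels in a ratio of coordinates, while sums, products and sums of squares pick up factors of -6 or 36.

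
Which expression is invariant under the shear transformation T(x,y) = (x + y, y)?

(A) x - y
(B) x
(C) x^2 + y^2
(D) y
D

Under the shear T(x,y) = (x + y, y):
Substitute the transformed coordinates into each option and compare with the original:
(A) x - y  ->  (x + y) - (y) = x   [differs from x - y: not invariant]
(B) x  ->  (x + y) = x + y   [differs from x: not invariant]
(C) x^2 + y^2  ->  (x + y)^2 + (y)^2 = x^2 + 2xy + 2y^2   [differs from x^2 + y^2: not invariant]
(D) y  ->  (y) = y   [equals y: invariant]

Only option (D), y, is unchanged by the transformation.
A horizontal shear moves points parallel to the x-axis, so the y-coordinate (and any function of y alone) is unchanged.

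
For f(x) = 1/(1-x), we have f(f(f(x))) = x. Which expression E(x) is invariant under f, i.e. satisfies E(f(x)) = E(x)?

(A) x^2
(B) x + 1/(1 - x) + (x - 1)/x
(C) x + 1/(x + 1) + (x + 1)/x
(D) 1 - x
B

Replace x by f(x) = 1/(1 - x) in each option and simplify. As a quick numerical cross-check, also compare E(4) with E(f(4)) = E(-1/3).

(A) x^2  ->  (1/(1 - x))^2 = (x - 1)^(-2); check: E(4) = 16 but E(-1/3) = 1/9.   [not invariant]
(B) x + 1/(1 - x) + (x - 1)/x  ->  (1/(1 - x)) + 1/(1 - (1/(1 - x))) + ((1/(1 - x)) - 1)/(1/(1 - x)), which simplifies back to x + 1/(1 - x) + (x - 1)/x; check: E(4) = 53/12, E(-1/3) = 53/12.   [invariant]
(C) x + 1/(x + 1) + (x + 1)/x  ->  (1/(1 - x)) + 1/((1/(1 - x)) + 1) + ((1/(1 - x)) + 1)/(1/(1 - x)) = (-x^3 + 6x^2 - 11x + 7)/(x^2 - 3x + 2); check: E(4) = 109/20 but E(-1/3) = -5/6.   [not invariant]
(D) 1 - x  ->  1 - (1/(1 - x)) = x/(x - 1); check: E(4) = -3 but E(-1/3) = 4/3.   [not invariant]

Only (B) is unchanged. Indeed f(f(x)) = 1/(1 - 1/(1-x)) = (1-x)/(-x) = (x-1)/x, so E(x) = x + f(x) + f(f(x)) is the sum over the whole 3-cycle; applying f just permutes the three terms cyclically (x -> f(x) -> f(f(x)) -> x), leaving the sum unchanged.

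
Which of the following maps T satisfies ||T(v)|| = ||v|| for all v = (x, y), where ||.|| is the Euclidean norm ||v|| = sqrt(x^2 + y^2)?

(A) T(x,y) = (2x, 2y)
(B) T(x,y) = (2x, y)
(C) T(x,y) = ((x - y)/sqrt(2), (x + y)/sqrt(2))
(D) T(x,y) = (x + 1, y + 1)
C

A transformation preserves a norm if ||T(v)|| = ||v|| for every v; a single vector where the norm changes rules an option out.

(A) T(x,y) = (2x, 2y): v = (1, 0) has norm sqrt((1)^2 + (0)^2) = 1, but T(v) = (2, 0) has norm 2 -- not preserved.
(B) T(x,y) = (2x, y): v = (1, 0) has norm sqrt((1)^2 + (0)^2) = 1, but T(v) = (2, 0) has norm 2 -- not preserved.
(C) T(x,y) = ((x - y)/sqrt(2), (x + y)/sqrt(2)): preserves the norm -- it is an orthogonal map (a rotation/reflection), and (sqrt(2)(x - y)/2)^2 + (sqrt(2)(x + y)/2)^2 simplifies to x^2 + y^2.
(D) T(x,y) = (x + 1, y + 1): v = (1, 0) has norm sqrt((1)^2 + (0)^2) = 1, but T(v) = (2, 1) has norm sqrt(5) -- not preserved.

Therefore the answer is (C).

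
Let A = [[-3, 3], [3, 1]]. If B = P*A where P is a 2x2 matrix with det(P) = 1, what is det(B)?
-12

By the multiplicative property of determinants, det(B) = det(P*A) = det(P) * det(A) = det(A),
so the determinant is invariant under multiplication by any determinant-1 matrix; we just need det(A).

det(A) = (-3)(1) - (3)(3) = -3 - 9 = -12

Therefore det(B) = 1 * (-12) = -12.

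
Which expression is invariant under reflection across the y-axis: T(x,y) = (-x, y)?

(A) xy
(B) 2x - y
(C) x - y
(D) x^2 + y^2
D

The map is reflection across the y-axis: T(x,y) = (-x, y).
Substitute the transformed coordinates into each option and compare with the original:
(A) xy  ->  (-x)(y) = -xy   [differs from xy: not invariant]
(B) 2x - y  ->  2(-x) - (y) = -2x - y   [differs from 2x - y: not invariant]
(C) x - y  ->  (-x) - (y) = -x - y   [differs from x - y: not invariant]
(D) x^2 + y^2  ->  (-x)^2 + (y)^2 = x^2 + y^2   [equals x^2 + y^2: invariant]

Only option (D), x^2 + y^2, is unchanged by the transformation.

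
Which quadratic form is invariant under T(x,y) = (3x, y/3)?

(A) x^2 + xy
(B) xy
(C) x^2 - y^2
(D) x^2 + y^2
B

T multiplies x by 3 and divides y by 3.
Substitute the transformed coordinates into each option and compare with the original:
(A) x^2 + xy  ->  (3x)^2 + (3x)(y/3) = 9x^2 + xy   [differs from x^2 + xy: not invariant]
(B) xy  ->  (3x)(y/3) = xy   [equals xy: invariant]
(C) x^2 - y^2  ->  (3x)^2 - (y/3)^2 = 9x^2 - y^2/9   [differs from x^2 - y^2: not invariant]
(D) x^2 + y^2  ->  (3x)^2 + (y/3)^2 = 9x^2 + y^2/9   [differs from x^2 + y^2: not invariant]

Only option (B), xy, is unchanged by the transformation.
The factors 3 and 1/3 cancel only in the pure product xy.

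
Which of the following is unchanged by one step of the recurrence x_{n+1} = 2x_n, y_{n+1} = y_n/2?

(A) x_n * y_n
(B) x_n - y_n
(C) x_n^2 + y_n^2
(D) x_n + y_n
A

For the recurrence x_{n+1} = 2x_n, y_{n+1} = y_n/2:

x_{n+1} * y_{n+1} = (2x_n) * (y_n/2) = x_n * y_n
The product is conserved.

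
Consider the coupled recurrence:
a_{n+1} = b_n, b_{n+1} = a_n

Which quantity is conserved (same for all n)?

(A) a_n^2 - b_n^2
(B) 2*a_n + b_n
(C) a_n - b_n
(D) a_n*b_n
D

Replace a_n by a_{n+1} = b_n and b_n by b_{n+1} = a_n in each option and simplify:
(A) a_n^2 - b_n^2  ->  (b_n)^2 - (a_n)^2 = -a_n^2 + b_n^2   [not conserved]
(B) 2*a_n + b_n  ->  2*(b_n) + (a_n) = a_n + 2*b_n   [not conserved]
(C) a_n - b_n  ->  (b_n) - (a_n) = -a_n + b_n   [not conserved]
(D) a_n*b_n  ->  (b_n)*(a_n) = a_n*b_n   [conserved]

Only (D) a_n*b_n returns to itself after one step, so it is the conserved quantity.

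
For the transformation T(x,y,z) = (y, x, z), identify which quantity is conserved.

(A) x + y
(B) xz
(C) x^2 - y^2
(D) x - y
A

Apply T(x,y,z) = (y, x, z) to each option, i.e. replace (x, y, z) by the transformed coordinates.
Substitute the transformed coordinates into each option and compare with the original:
(A) x + y  ->  (y) + (x) = x + y   [equals x + y: invariant]
(B) xz  ->  (y)(z) = yz   [differs from xz: not invariant]
(C) x^2 - y^2  ->  (y)^2 - (x)^2 = -x^2 + y^2   [differs from x^2 - y^2: not invariant]
(D) x - y  ->  (y) - (x) = -x + y   [differs from x - y: not invariant]

Only option (A), x + y, is unchanged by the transformation.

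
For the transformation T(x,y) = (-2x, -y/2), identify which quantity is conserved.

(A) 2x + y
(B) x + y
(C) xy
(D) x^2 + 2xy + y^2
C

An expression E(x,y) is invariant under T if E(T(x,y)) = E(x,y). Here T(x,y) = (-2x, -y/2).
Substitute the transformed coordinates into each option and compare with the original:
(A) 2x + y  ->  2(-2x) + (-y/2) = -4x - y/2   [differs from 2x + y: not invariant]
(B) x + y  ->  (-2x) + (-y/2) = -2x - y/2   [differs from x + y: not invariant]
(C) xy  ->  (-2x)(-y/2) = xy   [equals xy: invariant]
(D) x^2 + 2xy + y^2  ->  (-2x)^2 + 2(-2x)(-y/2) + (-y/2)^2 = 4x^2 + 2xy + y^2/4   [differs from x^2 + 2xy + y^2: not invariant]

Only option (C), xy, is unchanged by the transformation.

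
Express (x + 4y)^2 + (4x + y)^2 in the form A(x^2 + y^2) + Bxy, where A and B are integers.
17(x^2 + y^2) + 16xy

Expanding: (x + 4y)^2 = x^2 + 8xy + 16y^2
(4x + y)^2 = 16x^2 + 8xy + y^2
Sum = (1+16)(x^2+y^2) + 16xy = 17(x^2 + y^2) + 16xy
This is symmetric in x and y.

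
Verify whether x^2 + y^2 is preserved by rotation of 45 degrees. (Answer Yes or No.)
Yes

Applying rotation by 45 degrees: x' = x*cos(45 degrees) - y*sin(45 degrees) = sqrt(2)x/2 - sqrt(2)y/2, y' = x*sin(45 degrees) + y*cos(45 degrees) = sqrt(2)x/2 + sqrt(2)y/2

Substituting into x^2 + y^2:
(sqrt(2)x/2 - sqrt(2)y/2)^2 + (sqrt(2)x/2 + sqrt(2)y/2)^2
= x^2 + y^2

This equals the original expression x^2 + y^2, so it IS invariant.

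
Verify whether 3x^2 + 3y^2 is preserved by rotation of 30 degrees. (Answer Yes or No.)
Yes

Applying rotation by 30 degrees: x' = x*cos(30 degrees) - y*sin(30 degrees) = sqrt(3)x/2 - y/2, y' = x*sin(30 degrees) + y*cos(30 degrees) = x/2 + sqrt(3)y/2

Substituting into 3x^2 + 3y^2:
3(sqrt(3)x/2 - y/2)^2 + 3(x/2 + sqrt(3)y/2)^2
= 3x^2 + 3y^2

This equals the original expression 3x^2 + 3y^2, so it IS invariant.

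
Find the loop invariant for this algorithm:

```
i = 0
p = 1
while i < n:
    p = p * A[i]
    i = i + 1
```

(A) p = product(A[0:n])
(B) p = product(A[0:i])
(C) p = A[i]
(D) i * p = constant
B

A loop invariant must hold before the first iteration and be re-established by every execution of the body.

(B) p = product(A[0:i]): Initially i = 0 and p = 1 = product of the empty slice A[0:0]. If p = product(A[0:i]) holds at the top of an iteration, the body sets p to product(A[0:i]) * A[i] = product(A[0:i+1]) and then i to i+1, so the property is restored. At exit i = n, giving p = product(A[0:n]).

The other options fail:
(A) p = product(A[0:n]): false before the loop (p = 1, not the full product) -- it only becomes true at exit.
(C) p = A[i]: after the first iteration p = A[0] but i = 1; in general p is a product of several elements, not a single one.
(D) i * p = constant: initially i * p = 0, but after one iteration it is 1 * A[0], which is nonzero in general.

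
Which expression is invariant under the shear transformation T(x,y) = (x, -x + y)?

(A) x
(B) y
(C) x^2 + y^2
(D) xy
A

Under the shear T(x,y) = (x, -x + y):
Substitute the transformed coordinates into each option and compare with the original:
(A) x  ->  (x) = x   [equals x: invariant]
(B) y  ->  (-x + y) = -x + y   [differs from y: not invariant]
(C) x^2 + y^2  ->  (x)^2 + (-x + y)^2 = 2x^2 - 2xy + y^2   [differs from x^2 + y^2: not invariant]
(D) xy  ->  (x)(-x + y) = -x^2 + xy   [differs from xy: not invariant]

Only option (A), x, is unchanged by the transformation.
A vertical shear moves points parallel to the y-axis, so the x-coordinate (and any function of x alone) is unchanged.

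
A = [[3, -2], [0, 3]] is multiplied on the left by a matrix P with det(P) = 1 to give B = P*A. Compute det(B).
9

By the multiplicative property of determinants, det(B) = det(P*A) = det(P) * det(A) = det(A),
so the determinant is invariant under multiplication by any determinant-1 matrix; we just need det(A).

det(A) = (3)(3) - (-2)(0) = 9 - 0 = 9

Therefore det(B) = 1 * 9 = 9.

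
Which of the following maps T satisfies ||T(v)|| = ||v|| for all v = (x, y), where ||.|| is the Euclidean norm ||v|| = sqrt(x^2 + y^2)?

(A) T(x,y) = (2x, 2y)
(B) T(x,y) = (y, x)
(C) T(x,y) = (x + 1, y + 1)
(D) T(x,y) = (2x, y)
B

A transformation preserves a norm if ||T(v)|| = ||v|| for every v; a single vector where the norm changes rules an option out.

(A) T(x,y) = (2x, 2y): v = (1, 0) has norm sqrt((1)^2 + (0)^2) = 1, but T(v) = (2, 0) has norm 2 -- not preserved.
(B) T(x,y) = (y, x): preserves the norm -- it is an orthogonal map (a rotation/reflection), and (y)^2 + (x)^2 simplifies to x^2 + y^2.
(C) T(x,y) = (x + 1, y + 1): v = (1, 0) has norm sqrt((1)^2 + (0)^2) = 1, but T(v) = (2, 1) has norm sqrt(5) -- not preserved.
(D) T(x,y) = (2x, y): v = (1, 0) has norm sqrt((1)^2 + (0)^2) = 1, but T(v) = (2, 0) has norm 2 -- not preserved.

Therefore the answer is (B).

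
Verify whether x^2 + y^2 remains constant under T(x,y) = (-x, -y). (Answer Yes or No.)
Yes

Substitute T(x,y) = (-x, -y) into the expression and compare with the original.

Original: x^2 + y^2
After applying T: (-x)^2 + (-y)^2 = x^2 + y^2

This is identical to the original x^2 + y^2, so the expression is invariant.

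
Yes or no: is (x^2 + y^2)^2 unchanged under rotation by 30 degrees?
Yes

Applying rotation by 30 degrees: x' = x*cos(30 degrees) - y*sin(30 degrees) = sqrt(3)x/2 - y/2, y' = x*sin(30 degrees) + y*cos(30 degrees) = x/2 + sqrt(3)y/2

Substituting into (x^2 + y^2)^2:
((sqrt(3)x/2 - y/2)^2 + (x/2 + sqrt(3)y/2)^2)^2
= x^4 + 2x^2y^2 + y^4 = (x^2 + y^2)^2

This equals the original expression (x^2 + y^2)^2, so it IS invariant.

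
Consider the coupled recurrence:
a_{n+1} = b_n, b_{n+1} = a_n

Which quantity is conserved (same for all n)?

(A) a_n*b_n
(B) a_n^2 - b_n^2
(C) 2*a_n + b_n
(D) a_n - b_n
A

Replace a_n by a_{n+1} = b_n and b_n by b_{n+1} = a_n in each option and simplify:
(A) a_n*b_n  ->  (b_n)*(a_n) = a_n*b_n   [conserved]
(B) a_n^2 - b_n^2  ->  (b_n)^2 - (a_n)^2 = -a_n^2 + b_n^2   [not conserved]
(C) 2*a_n + b_n  ->  2*(b_n) + (a_n) = a_n + 2*b_n   [not conserved]
(D) a_n - b_n  ->  (b_n) - (a_n) = -a_n + b_n   [not conserved]

Only (A) a_n*b_n returns to itself after one step, so it is the conserved quantity.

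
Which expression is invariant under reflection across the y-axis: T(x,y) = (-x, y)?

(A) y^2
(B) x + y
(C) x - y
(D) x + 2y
A

The map is reflection across the y-axis: T(x,y) = (-x, y).
Substitute the transformed coordinates into each option and compare with the original:
(A) y^2  ->  (y)^2 = y^2   [equals y^2: invariant]
(B) x + y  ->  (-x) + (y) = -x + y   [differs from x + y: not invariant]
(C) x - y  ->  (-x) - (y) = -x - y   [differs from x - y: not invariant]
(D) x + 2y  ->  (-x) + 2(y) = -x + 2y   [differs from x + 2y: not invariant]

Only option (A), y^2, is unchanged by the transformation.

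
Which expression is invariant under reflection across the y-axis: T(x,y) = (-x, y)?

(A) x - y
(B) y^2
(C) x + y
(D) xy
B

The map is reflection across the y-axis: T(x,y) = (-x, y).
Substitute the transformed coordinates into each option and compare with the original:
(A) x - y  ->  (-x) - (y) = -x - y   [differs from x - y: not invariant]
(B) y^2  ->  (y)^2 = y^2   [equals y^2: invariant]
(C) x + y  ->  (-x) + (y) = -x + y   [differs from x + y: not invariant]
(D) xy  ->  (-x)(y) = -xy   [differs from xy: not invariant]

Only option (B), y^2, is unchanged by the transformation.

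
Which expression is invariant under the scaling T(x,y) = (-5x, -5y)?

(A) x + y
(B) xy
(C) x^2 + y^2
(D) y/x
D

Under the uniform scaling T(x,y) = (-5x, -5y):
Substitute the transformed coordinates into each option and compare with the original:
(A) x + y  ->  (-5x) + (-5y) = -5x - 5y   [differs from x + y: not invariant]
(B) xy  ->  (-5x)(-5y) = 25xy   [differs from xy: not invariant]
(C) x^2 + y^2  ->  (-5x)^2 + (-5y)^2 = 25x^2 + 25y^2   [differs from x^2 + y^2: not invariant]
(D) y/x  ->  (-5y)/(-5x) = y/x   [equals y/x: invariant]

Only option (D), y/x, is unchanged by the transformation.
The common factor -5 cancels in a ratio of coordinates, while sums, products and sums of squares pick up factors of -5 or 25.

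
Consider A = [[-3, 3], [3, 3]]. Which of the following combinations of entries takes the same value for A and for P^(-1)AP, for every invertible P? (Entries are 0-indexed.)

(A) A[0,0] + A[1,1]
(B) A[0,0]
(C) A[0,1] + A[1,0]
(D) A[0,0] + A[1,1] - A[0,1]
A

A[0,0] + A[1,1] is the trace of A. By the cyclic property of the trace, tr(P^(-1)AP) = tr(APP^(-1)) = tr(A), so it is the same for every matrix similar to A.

The other combinations are not similarity invariants. For example, take P = [[1, -1], [0, 1]] (det P = 1), so P^(-1) = [[1, 1], [0, 1]] and
B = P^(-1)AP = [[0, 6], [3, 0]].
Evaluating each option on A and on B:
(A) A[0,0] + A[1,1]: 0 for A, 0 for B -> unchanged
(B) A[0,0]: -3 for A, 0 for B -> changes
(C) A[0,1] + A[1,0]: 6 for A, 9 for B -> changes
(D) A[0,0] + A[1,1] - A[0,1]: -3 for A, -6 for B -> changes

Only (A) A[0,0] + A[1,1] = 0 survives (and it does so for every P, not just this one), so it is the invariant.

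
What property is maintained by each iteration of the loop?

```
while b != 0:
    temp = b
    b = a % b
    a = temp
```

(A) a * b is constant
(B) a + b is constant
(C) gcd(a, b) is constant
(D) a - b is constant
C

A loop invariant must hold before the first iteration and be re-established by every execution of the body.

(C) gcd(a, b) is constant: One iteration replaces (a, b) by (b, a mod b). Since a mod b = a - q*b for an integer q, any common divisor of a and b divides b and a mod b, and conversely; hence gcd(b, a mod b) = gcd(a, b). For instance (27, 4) -> (4, 3) keeps gcd = 1. At exit b = 0 and a = gcd of the original inputs.

The other options fail:
(A) a * b is constant: e.g. (a, b) = (27, 4) -> (4, 3): the product goes from 108 to 12.
(B) a + b is constant: e.g. (a, b) = (27, 4) -> (4, 3): the sum goes from 31 to 7.
(D) a - b is constant: e.g. (a, b) = (27, 4) -> (4, 3): the difference goes from 23 to 1.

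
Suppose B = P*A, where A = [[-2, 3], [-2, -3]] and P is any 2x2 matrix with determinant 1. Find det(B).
12

By the multiplicative property of determinants, det(B) = det(P*A) = det(P) * det(A) = det(A),
so the determinant is invariant under multiplication by any determinant-1 matrix; we just need det(A).

det(A) = (-2)(-3) - (3)(-2) = 6 - (-6) = 12

Therefore det(B) = 1 * 12 = 12.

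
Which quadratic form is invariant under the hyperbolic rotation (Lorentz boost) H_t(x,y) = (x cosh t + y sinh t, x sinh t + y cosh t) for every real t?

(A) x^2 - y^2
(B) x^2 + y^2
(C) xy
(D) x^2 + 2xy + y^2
A

Write x' = x cosh t + y sinh t, y' = x sinh t + y cosh t and substitute into each option:
(A) x^2 - y^2: (x cosh t + y sinh t)^2 - (x sinh t + y cosh t)^2 = x^2(cosh^2 t - sinh^2 t) + 2xy(cosh t sinh t - sinh t cosh t) + y^2(sinh^2 t - cosh^2 t) = x^2 - y^2   [invariant, using cosh^2 t - sinh^2 t = 1]
(B) x^2 + y^2: (x cosh t + y sinh t)^2 + (x sinh t + y cosh t)^2 = (x^2 + y^2)(cosh^2 t + sinh^2 t) + 4xy sinh t cosh t = (x^2 + y^2) cosh 2t + 2xy sinh 2t   [not invariant for t != 0]
(C) xy: (x cosh t + y sinh t)(x sinh t + y cosh t) = xy(cosh^2 t + sinh^2 t) + (x^2 + y^2) sinh t cosh t = xy cosh 2t + (x^2 + y^2)(sinh 2t)/2   [not invariant for t != 0]
(D) x^2 + 2xy + y^2: (x' + y')^2 with x' + y' = (x + y)(cosh t + sinh t) = (x + y)e^t, so it becomes (x + y)^2 e^(2t)   [not invariant for t != 0]

Only (A) x^2 - y^2 is unchanged; it is the Minkowski form preserved by Lorentz boosts, just as x^2 + y^2 is preserved by ordinary rotations.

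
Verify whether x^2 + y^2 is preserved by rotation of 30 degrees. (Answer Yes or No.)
Yes

Applying rotation by 30 degrees: x' = x*cos(30 degrees) - y*sin(30 degrees) = sqrt(3)x/2 - y/2, y' = x*sin(30 degrees) + y*cos(30 degrees) = x/2 + sqrt(3)y/2

Substituting into x^2 + y^2:
(sqrt(3)x/2 - y/2)^2 + (x/2 + sqrt(3)y/2)^2
= x^2 + y^2

This equals the original expression x^2 + y^2, so it IS invariant.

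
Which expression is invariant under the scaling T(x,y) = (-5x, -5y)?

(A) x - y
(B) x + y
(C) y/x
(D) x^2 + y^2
C

Under the uniform scaling T(x,y) = (-5x, -5y):
Substitute the transformed coordinates into each option and compare with the original:
(A) x - y  ->  (-5x) - (-5y) = -5x + 5y   [differs from x - y: not invariant]
(B) x + y  ->  (-5x) + (-5y) = -5x - 5y   [differs from x + y: not invariant]
(C) y/x  ->  (-5y)/(-5x) = y/x   [equals y/x: invariant]
(D) x^2 + y^2  ->  (-5x)^2 + (-5y)^2 = 25x^2 + 25y^2   [differs from x^2 + y^2: not invariant]

Only option (C), y/x, is unchanged by the transformation.
The common factor -5 cancels in a ratio of coordinates, while sums, products and sums of squares pick up factors of -5 or 25.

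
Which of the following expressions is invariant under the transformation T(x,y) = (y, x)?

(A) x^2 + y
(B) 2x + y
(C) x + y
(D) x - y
C

An expression E(x,y) is invariant under T if E(T(x,y)) = E(x,y). Here T(x,y) = (y, x).
Substitute the transformed coordinates into each option and compare with the original:
(A) x^2 + y  ->  (y)^2 + (x) = x + y^2   [differs from x^2 + y: not invariant]
(B) 2x + y  ->  2(y) + (x) = x + 2y   [differs from 2x + y: not invariant]
(C) x + y  ->  (y) + (x) = x + y   [equals x + y: invariant]
(D) x - y  ->  (y) - (x) = -x + y   [differs from x - y: not invariant]

Only option (C), x + y, is unchanged by the transformation.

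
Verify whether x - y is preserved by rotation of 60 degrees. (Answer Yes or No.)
No

Applying rotation by 60 degrees: x' = x*cos(60 degrees) - y*sin(60 degrees) = x/2 - sqrt(3)y/2, y' = x*sin(60 degrees) + y*cos(60 degrees) = sqrt(3)x/2 + y/2

Substituting into x - y:
(x/2 - sqrt(3)y/2) - (sqrt(3)x/2 + y/2)
= -sqrt(3)x/2 + x/2 - sqrt(3)y/2 - y/2

This differs from the original expression x - y, so it is NOT invariant.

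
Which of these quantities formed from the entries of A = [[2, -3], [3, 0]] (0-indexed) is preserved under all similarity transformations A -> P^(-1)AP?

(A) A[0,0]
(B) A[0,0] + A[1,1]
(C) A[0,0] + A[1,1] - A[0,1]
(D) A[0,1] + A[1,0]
B

A[0,0] + A[1,1] is the trace of A. By the cyclic property of the trace, tr(P^(-1)AP) = tr(APP^(-1)) = tr(A), so it is the same for every matrix similar to A.

The other combinations are not similarity invariants. For example, take P = [[1, 1], [0, 1]] (det P = 1), so P^(-1) = [[1, -1], [0, 1]] and
B = P^(-1)AP = [[-1, -4], [3, 3]].
Evaluating each option on A and on B:
(A) A[0,0]: 2 for A, -1 for B -> changes
(B) A[0,0] + A[1,1]: 2 for A, 2 for B -> unchanged
(C) A[0,0] + A[1,1] - A[0,1]: 5 for A, 6 for B -> changes
(D) A[0,1] + A[1,0]: 0 for A, -1 for B -> changes

Only (B) A[0,0] + A[1,1] = 2 survives (and it does so for every P, not just this one), so it is the invariant.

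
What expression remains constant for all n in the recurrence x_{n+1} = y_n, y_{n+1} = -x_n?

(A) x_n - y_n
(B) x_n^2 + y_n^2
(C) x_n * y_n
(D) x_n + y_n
B

For the recurrence x_{n+1} = y_n, y_{n+1} = -x_n:

x_{n+1}^2 + y_{n+1}^2 = y_n^2 + (-x_n)^2 = x_n^2 + y_n^2
The sum of squares is conserved (like energy in a harmonic oscillator).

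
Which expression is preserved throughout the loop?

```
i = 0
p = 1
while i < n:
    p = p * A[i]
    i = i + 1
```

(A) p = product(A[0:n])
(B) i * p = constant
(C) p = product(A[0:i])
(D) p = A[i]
C

A loop invariant must hold before the first iteration and be re-established by every execution of the body.

(C) p = product(A[0:i]): Initially i = 0 and p = 1 = product of the empty slice A[0:0]. If p = product(A[0:i]) holds at the top of an iteration, the body sets p to product(A[0:i]) * A[i] = product(A[0:i+1]) and then i to i+1, so the property is restored. At exit i = n, giving p = product(A[0:n]).

The other options fail:
(A) p = product(A[0:n]): false before the loop (p = 1, not the full product) -- it only becomes true at exit.
(B) i * p = constant: initially i * p = 0, but after one iteration it is 1 * A[0], which is nonzero in general.
(D) p = A[i]: after the first iteration p = A[0] but i = 1; in general p is a product of several elements, not a single one.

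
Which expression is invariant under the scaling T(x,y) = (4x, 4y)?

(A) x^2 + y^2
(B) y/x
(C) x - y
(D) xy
B

Under the uniform scaling T(x,y) = (4x, 4y):
Substitute the transformed coordinates into each option and compare with the original:
(A) x^2 + y^2  ->  (4x)^2 + (4y)^2 = 16x^2 + 16y^2   [differs from x^2 + y^2: not invariant]
(B) y/x  ->  (4y)/(4x) = y/x   [equals y/x: invariant]
(C) x - y  ->  (4x) - (4y) = 4x - 4y   [differs from x - y: not invariant]
(D) xy  ->  (4x)(4y) = 16xy   [differs from xy: not invariant]

Only option (B), y/x, is unchanged by the transformation.
The common factor 4 cancels in a ratio of coordinates, while sums, products and sums of squares pick up factors of 4 or 16.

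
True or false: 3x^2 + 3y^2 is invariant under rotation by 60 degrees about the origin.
True

Applying rotation by 60 degrees: x' = x*cos(60 degrees) - y*sin(60 degrees) = x/2 - sqrt(3)y/2, y' = x*sin(60 degrees) + y*cos(60 degrees) = sqrt(3)x/2 + y/2

Substituting into 3x^2 + 3y^2:
3(x/2 - sqrt(3)y/2)^2 + 3(sqrt(3)x/2 + y/2)^2
= 3x^2 + 3y^2

This equals the original expression 3x^2 + 3y^2, so it IS invariant.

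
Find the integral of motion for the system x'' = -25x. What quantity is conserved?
E = (x')^2 + 25x^2

Multiply the equation by x':
x' * x'' = -25x * x'
The left side is d/dt[(x')^2/2] and the right side is d/dt[-25x^2/2], so
d/dt[(x')^2/2 + 25x^2/2] = 0, i.e. (x')^2/2 + 25x^2/2 = constant.
Multiplying by 2, the integral of motion is E = (x')^2 + 25x^2.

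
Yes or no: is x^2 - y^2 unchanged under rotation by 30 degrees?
No

Applying rotation by 30 degrees: x' = x*cos(30 degrees) - y*sin(30 degrees) = sqrt(3)x/2 - y/2, y' = x*sin(30 degrees) + y*cos(30 degrees) = x/2 + sqrt(3)y/2

Substituting into x^2 - y^2:
(sqrt(3)x/2 - y/2)^2 - (x/2 + sqrt(3)y/2)^2
= x^2/2 - sqrt(3)xy - y^2/2

This differs from the original expression x^2 - y^2, so it is NOT invariant.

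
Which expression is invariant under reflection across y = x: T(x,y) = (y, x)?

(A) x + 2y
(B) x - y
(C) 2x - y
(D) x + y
D

The map is reflection across y = x: T(x,y) = (y, x).
Substitute the transformed coordinates into each option and compare with the original:
(A) x + 2y  ->  (y) + 2(x) = 2x + y   [differs from x + 2y: not invariant]
(B) x - y  ->  (y) - (x) = -x + y   [differs from x - y: not invariant]
(C) 2x - y  ->  2(y) - (x) = -x + 2y   [differs from 2x - y: not invariant]
(D) x + y  ->  (y) + (x) = x + y   [equals x + y: invariant]

Only option (D), x + y, is unchanged by the transformation.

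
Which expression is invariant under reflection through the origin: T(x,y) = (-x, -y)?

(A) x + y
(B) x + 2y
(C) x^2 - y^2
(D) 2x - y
C

The map is reflection through the origin: T(x,y) = (-x, -y).
Substitute the transformed coordinates into each option and compare with the original:
(A) x + y  ->  (-x) + (-y) = -x - y   [differs from x + y: not invariant]
(B) x + 2y  ->  (-x) + 2(-y) = -x - 2y   [differs from x + 2y: not invariant]
(C) x^2 - y^2  ->  (-x)^2 - (-y)^2 = x^2 - y^2   [equals x^2 - y^2: invariant]
(D) 2x - y  ->  2(-x) - (-y) = -2x + y   [differs from 2x - y: not invariant]

Only option (C), x^2 - y^2, is unchanged by the transformation.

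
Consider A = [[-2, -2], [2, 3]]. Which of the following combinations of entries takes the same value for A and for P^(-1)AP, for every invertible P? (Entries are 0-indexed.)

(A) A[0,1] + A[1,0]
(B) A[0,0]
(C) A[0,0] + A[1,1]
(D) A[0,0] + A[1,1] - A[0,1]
C

A[0,0] + A[1,1] is the trace of A. By the cyclic property of the trace, tr(P^(-1)AP) = tr(APP^(-1)) = tr(A), so it is the same for every matrix similar to A.

The other combinations are not similarity invariants. For example, take P = [[1, 1], [0, 1]] (det P = 1), so P^(-1) = [[1, -1], [0, 1]] and
B = P^(-1)AP = [[-4, -9], [2, 5]].
Evaluating each option on A and on B:
(A) A[0,1] + A[1,0]: 0 for A, -7 for B -> changes
(B) A[0,0]: -2 for A, -4 for B -> changes
(C) A[0,0] + A[1,1]: 1 for A, 1 for B -> unchanged
(D) A[0,0] + A[1,1] - A[0,1]: 3 for A, 10 for B -> changes

Only (C) A[0,0] + A[1,1] = 1 survives (and it does so for every P, not just this one), so it is the invariant.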